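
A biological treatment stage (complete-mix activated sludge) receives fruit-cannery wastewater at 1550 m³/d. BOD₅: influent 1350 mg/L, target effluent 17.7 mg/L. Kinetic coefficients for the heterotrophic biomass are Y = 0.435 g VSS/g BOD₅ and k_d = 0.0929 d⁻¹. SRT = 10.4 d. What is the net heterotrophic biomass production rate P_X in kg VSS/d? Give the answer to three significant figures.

Y_obs = Y / (1 + k_d θ_c) = 0.435 / (1 + 0.0929 × 10.4) = 0.435 / 1.966 = 0.2212.
ΔS = 1350 − 17.7 = 1332 mg/L, so the substrate removal rate is 1550 × 1332/1000 = 2065 kg BOD₅/d.
Biomass produced: P_X = Y_obs·Q·ΔS = 0.2212 × 2065 ≈ 456.9 kg VSS/d.

P_X ≈ 457 kg VSS/d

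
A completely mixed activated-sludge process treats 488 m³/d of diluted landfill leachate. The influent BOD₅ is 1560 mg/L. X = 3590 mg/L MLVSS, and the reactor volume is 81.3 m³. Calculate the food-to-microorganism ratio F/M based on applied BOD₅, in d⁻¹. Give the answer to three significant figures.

F/M ≈ 2.61 d⁻¹

Food-to-microorganism ratio F/M = Q S₀ / (V X) = 488 × 1560 / (81.30 × 3590) = 2.608 d⁻¹.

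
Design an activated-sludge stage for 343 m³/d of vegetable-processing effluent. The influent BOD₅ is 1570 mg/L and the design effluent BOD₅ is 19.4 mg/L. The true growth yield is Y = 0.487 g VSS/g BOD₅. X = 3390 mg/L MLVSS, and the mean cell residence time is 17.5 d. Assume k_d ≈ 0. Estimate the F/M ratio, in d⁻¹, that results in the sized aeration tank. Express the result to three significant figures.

F/M ≈ 0.119 d⁻¹

With k_d = 0 the design equation reduces to V = Y Q (S₀−S) θ_c / X = 0.487 × 343 × (1570 − 19.4) × 17.5 / 3390 = 1337 m³.
F/M = Q·S₀ / (V·X) = 343 × 1570 / (1337 × 3390) = 0.1188 g BOD₅·(g VSS·d)⁻¹.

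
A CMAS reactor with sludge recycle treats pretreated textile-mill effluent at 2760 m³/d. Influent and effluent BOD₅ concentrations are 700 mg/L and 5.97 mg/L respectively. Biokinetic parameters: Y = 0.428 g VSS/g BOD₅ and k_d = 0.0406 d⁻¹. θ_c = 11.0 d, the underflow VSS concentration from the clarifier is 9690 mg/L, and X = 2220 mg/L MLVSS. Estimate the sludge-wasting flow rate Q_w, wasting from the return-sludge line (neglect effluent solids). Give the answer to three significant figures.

Q_w ≈ 58.5 m³/d

Steady-state biomass mass balance: V·X·(1 + k_d·θ_c) = Y·Q·(S₀ − S)·θ_c, so V = 0.428 × 2760 × (700 − 5.97) × 11.0 / [2220 × (1 + 0.0406 × 11.0)] = 9.02×10^6 / 3211 = 2808 m³.
Q_w = (V·X)/(θ_c X_r) = 2808 × 2220 / (11.0 × 9690) = 58.49 m³/d.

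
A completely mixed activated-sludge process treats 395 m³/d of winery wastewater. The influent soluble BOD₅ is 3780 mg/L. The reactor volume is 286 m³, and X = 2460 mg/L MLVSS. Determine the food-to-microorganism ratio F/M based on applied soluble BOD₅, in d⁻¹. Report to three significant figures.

F/M ≈ 2.12 d⁻¹

F/M = Q·S₀ / (V·X) = 395 × 3780 / (286.0 × 2460) = 2.122 g soluble BOD₅·(g VSS·d)⁻¹.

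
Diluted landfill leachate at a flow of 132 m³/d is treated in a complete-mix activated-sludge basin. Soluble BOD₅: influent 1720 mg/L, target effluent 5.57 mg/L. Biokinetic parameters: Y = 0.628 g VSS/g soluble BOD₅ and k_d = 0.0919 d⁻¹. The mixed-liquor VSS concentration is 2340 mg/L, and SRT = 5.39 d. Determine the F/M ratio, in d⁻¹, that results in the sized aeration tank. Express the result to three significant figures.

Rearranging the biomass balance for a CMAS with decay, V = Y·Q·ΔS·θ_c / [X·(1+k_d θ_c)] = 0.628 × 132 × (1720 − 5.57) × 5.39 / [2340 × (1 + 0.0919 × 5.39)] = 7.66×10^5 / 3499 = 218.9 m³.
F/M = applied load / biomass = Q·S₀/(V·X) = 132 × 1720 / (218.9 × 2340) = 0.4432 d⁻¹.

F/M ≈ 0.443 d⁻¹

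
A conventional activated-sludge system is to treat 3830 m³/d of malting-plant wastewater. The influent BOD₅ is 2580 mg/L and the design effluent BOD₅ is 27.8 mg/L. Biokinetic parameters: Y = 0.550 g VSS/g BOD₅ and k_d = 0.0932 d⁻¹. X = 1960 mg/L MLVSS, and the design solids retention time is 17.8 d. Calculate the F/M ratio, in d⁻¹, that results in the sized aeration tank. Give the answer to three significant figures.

Steady-state biomass mass balance: V·X·(1 + k_d·θ_c) = Y·Q·(S₀ − S)·θ_c, so V = 0.550 × 3830 × (2580 − 27.8) × 17.8 / [1960 × (1 + 0.0932 × 17.8)] = 9.57×10^7 / 5212 = 18362 m³.
F/M = Q·S₀ / (V·X) = 3830 × 2580 / (18362 × 1960) = 0.2746 g BOD₅·(g VSS·d)⁻¹.

F/M ≈ 0.275 d⁻¹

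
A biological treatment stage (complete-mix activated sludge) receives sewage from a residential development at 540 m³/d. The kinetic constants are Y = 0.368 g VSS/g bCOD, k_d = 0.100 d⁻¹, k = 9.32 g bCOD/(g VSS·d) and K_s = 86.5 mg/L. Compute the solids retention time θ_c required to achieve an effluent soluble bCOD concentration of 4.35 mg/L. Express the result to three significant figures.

θ_c ≈ 15.6 d

At the target effluent, Y k S/(K_s+S) = 0.368×9.32×4.35/90.85 = 0.1642 d⁻¹.
θ_c = 1/(μ − k_d) = 1/(0.1642 − 0.100) = 1/0.06422 = 15.57 d.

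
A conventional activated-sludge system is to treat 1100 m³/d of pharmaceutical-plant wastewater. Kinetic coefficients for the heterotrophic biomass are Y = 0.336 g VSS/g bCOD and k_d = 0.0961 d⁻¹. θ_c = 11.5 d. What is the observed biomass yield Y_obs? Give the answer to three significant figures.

Y_obs ≈ 0.160 g VSS/g bCOD

The observed yield is Y_obs = Y/(1 + k_d·θ_c) = 0.336 / (1 + 0.0961 × 11.5) = 0.336 / 2.105 = 0.1596 g VSS per g bCOD removed.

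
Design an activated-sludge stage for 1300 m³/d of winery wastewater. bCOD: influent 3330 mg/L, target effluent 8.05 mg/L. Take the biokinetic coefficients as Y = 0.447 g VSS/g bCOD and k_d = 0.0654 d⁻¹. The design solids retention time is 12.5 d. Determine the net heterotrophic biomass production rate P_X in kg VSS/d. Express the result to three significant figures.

The observed yield is Y_obs = Y/(1 + k_d·θ_c) = 0.447 / (1 + 0.0654 × 12.5) = 0.447 / 1.817 = 0.2459 g VSS per g bCOD removed.
Substrate removed = Q·(S₀ − S) = 1300 m³/d × (3330 − 8.05) g/m³ = 4.32×10^6 g/d = 4319 kg/d.
P_X = Y_obs · Q(S₀ − S) = 0.2459 × 4319 = 1062 kg VSS/d.

P_X ≈ 1060 kg VSS/d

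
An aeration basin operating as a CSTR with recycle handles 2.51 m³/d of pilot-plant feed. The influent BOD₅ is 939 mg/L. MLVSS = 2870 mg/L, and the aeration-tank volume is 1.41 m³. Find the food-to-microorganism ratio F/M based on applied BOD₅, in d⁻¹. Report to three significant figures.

F/M ≈ 0.582 d⁻¹

F/M = applied load / biomass = Q·S₀/(V·X) = 2.51 × 939 / (1.410 × 2870) = 0.5824 d⁻¹.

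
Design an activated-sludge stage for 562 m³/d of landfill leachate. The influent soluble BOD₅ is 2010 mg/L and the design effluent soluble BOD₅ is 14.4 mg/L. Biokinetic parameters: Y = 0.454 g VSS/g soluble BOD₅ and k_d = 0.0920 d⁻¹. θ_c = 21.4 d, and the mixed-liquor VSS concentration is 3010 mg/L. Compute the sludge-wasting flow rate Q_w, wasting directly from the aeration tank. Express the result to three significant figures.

Q_w ≈ 57.0 m³/d

Steady-state biomass mass balance: V·X·(1 + k_d·θ_c) = Y·Q·(S₀ − S)·θ_c, so V = 0.454 × 562 × (2010 − 14.4) × 21.4 / [3010 × (1 + 0.0920 × 21.4)] = 1.09×10^7 / 8936 = 1219 m³.
With mixed-liquor wasting, θ_c = V/Q_w, so Q_w = V/θ_c = 1219/21.4 = 56.98 m³/d.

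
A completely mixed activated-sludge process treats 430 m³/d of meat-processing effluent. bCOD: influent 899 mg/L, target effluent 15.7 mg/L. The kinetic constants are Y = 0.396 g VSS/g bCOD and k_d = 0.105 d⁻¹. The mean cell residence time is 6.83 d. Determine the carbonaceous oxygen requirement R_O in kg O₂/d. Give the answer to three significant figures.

R_O ≈ 255 kg O₂/d

Observed yield with endogenous decay: Y_obs = Y / (1 + k_d·θ_c) = 0.396 / (1 + 0.105 × 6.83) = 0.396 / 1.717 = 0.2306 g VSS/g bCOD.
Substrate removed = Q·(S₀ − S) = 430 m³/d × (899 − 15.7) g/m³ = 3.8×10^5 g/d = 379.8 kg/d.
Net sludge production P_X = 0.2306 × 379.8 = 87.59 kg VSS/d.
R_O = Q·(S₀ − S) − 1.42·P_X = 379.8 − 1.42 × 87.59 = 255.4 kg O₂/d.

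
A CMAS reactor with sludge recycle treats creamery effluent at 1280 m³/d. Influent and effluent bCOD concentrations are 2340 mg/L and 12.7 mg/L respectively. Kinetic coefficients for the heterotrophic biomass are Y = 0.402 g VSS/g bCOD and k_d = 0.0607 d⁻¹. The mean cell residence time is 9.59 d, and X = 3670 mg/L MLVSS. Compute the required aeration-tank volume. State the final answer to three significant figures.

Rearranging the biomass balance for a CMAS with decay, V = Y·Q·ΔS·θ_c / [X·(1+k_d θ_c)] = 0.402 × 1280 × (2340 − 12.7) × 9.59 / [3670 × (1 + 0.0607 × 9.59)] = 1.15×10^7 / 5806 = 1978 m³.

V ≈ 1980 m³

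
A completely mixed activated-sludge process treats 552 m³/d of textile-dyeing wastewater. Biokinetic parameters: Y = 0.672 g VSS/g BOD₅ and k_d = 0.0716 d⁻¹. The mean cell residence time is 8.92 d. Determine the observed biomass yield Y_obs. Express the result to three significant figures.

Y_obs = Y / (1 + k_d θ_c) = 0.672 / (1 + 0.0716 × 8.92) = 0.672 / 1.639 = 0.4101.

Y_obs ≈ 0.410 g VSS/g BOD₅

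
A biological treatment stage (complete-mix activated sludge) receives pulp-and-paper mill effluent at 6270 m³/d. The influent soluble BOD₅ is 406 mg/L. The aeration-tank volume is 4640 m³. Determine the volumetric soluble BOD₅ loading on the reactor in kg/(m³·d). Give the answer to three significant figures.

Applied soluble BOD₅ load per unit volume = Q·S₀/V = (6270 × 406/1000)/4640 = 0.5486 kg soluble BOD₅·m⁻³·d⁻¹.

L_v ≈ 0.549 kg soluble BOD₅/(m³·d)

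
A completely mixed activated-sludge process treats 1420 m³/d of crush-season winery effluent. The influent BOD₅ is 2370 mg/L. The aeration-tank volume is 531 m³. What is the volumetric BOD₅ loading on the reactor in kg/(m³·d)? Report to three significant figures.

Volumetric loading L_v = Q·S₀ / V = 1420 × 2370 g/m³ / 531.0 m³ = 6338 g/(m³·d) = 6.338 kg BOD₅/(m³·d).

L_v ≈ 6.34 kg BOD₅/(m³·d)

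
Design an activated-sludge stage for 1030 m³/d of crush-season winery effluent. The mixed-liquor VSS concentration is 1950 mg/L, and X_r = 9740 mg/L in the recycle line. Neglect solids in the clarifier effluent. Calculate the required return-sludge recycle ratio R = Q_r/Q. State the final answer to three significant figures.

Mass balance around the secondary clarifier (neglecting effluent solids): R = X / (X_r − X) = 1950 / (9740 − 1950) = 0.2503.

R ≈ 0.250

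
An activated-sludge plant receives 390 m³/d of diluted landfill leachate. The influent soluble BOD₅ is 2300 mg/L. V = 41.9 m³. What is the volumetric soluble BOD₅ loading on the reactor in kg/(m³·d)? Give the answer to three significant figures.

Applied soluble BOD₅ load per unit volume = Q·S₀/V = (390 × 2300/1000)/41.90 = 21.41 kg soluble BOD₅·m⁻³·d⁻¹.

L_v ≈ 21.4 kg soluble BOD₅/(m³·d)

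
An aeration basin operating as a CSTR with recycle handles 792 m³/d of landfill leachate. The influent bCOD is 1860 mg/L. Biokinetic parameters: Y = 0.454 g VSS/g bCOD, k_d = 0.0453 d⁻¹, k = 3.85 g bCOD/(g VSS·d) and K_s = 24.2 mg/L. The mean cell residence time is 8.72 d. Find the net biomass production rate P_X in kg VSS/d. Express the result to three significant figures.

For a completely mixed reactor with recycle the Lawrence–McCarty relation gives S = K_s·(1 + k_d·θ_c) / [θ_c·(Y·k − k_d) − 1] = 24.2 × (1 + 0.0453 × 8.72) / [8.72 × (0.454 × 3.85 − 0.0453) − 1] = 33.76 / 13.85 = 2.438 mg/L.
The observed yield is Y_obs = Y/(1 + k_d·θ_c) = 0.454 / (1 + 0.0453 × 8.72) = 0.454 / 1.395 = 0.3254 g VSS per g bCOD removed.
Q·(S₀ − S) = 792 × (1860 − 2.44) × 10⁻³ = 1471 kg/d removed.
So the net sludge growth is P_X = 0.3254 × 1471 = 478.8 kg VSS/d.

P_X ≈ 479 kg VSS/d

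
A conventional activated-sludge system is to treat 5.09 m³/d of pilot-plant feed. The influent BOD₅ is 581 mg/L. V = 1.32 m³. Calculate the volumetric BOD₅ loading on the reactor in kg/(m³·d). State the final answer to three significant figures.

Volumetric loading L_v = Q·S₀ / V = 5.09 × 581 g/m³ / 1.320 m³ = 2240 g/(m³·d) = 2.240 kg BOD₅/(m³·d).

L_v ≈ 2.24 kg BOD₅/(m³·d)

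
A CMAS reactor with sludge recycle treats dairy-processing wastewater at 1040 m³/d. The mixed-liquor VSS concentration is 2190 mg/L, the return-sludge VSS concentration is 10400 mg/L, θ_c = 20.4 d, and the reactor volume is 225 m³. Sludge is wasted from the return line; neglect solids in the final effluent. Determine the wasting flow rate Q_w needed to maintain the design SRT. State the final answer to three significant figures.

Q_w ≈ 2.32 m³/d

Q_w = (V·X)/(θ_c X_r) = 225.0 × 2190 / (20.4 × 10400) = 2.323 m³/d.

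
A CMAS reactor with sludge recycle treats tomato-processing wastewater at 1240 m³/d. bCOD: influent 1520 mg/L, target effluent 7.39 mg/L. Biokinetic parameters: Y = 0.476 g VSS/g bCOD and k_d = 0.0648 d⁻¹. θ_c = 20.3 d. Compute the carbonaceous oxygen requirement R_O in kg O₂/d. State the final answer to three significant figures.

Observed yield with endogenous decay: Y_obs = Y / (1 + k_d·θ_c) = 0.476 / (1 + 0.0648 × 20.3) = 0.476 / 2.315 = 0.2056 g VSS/g bCOD.
Substrate removed = Q·(S₀ − S) = 1240 m³/d × (1520 − 7.39) g/m³ = 1.88×10^6 g/d = 1876 kg/d.
Biomass synthesised: P_X = Y_obs × 1876 = 385.6 kg VSS/d.
R_O = Q·(S₀ − S) − 1.42·P_X = 1876 − 1.42 × 385.6 = 1328 kg O₂/d.

R_O ≈ 1330 kg O₂/d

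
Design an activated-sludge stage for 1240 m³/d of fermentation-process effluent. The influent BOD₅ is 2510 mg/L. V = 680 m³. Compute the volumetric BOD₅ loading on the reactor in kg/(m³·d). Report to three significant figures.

L_v ≈ 4.58 kg BOD₅/(m³·d)

Volumetric loading L_v = Q·S₀ / V = 1240 × 2510 g/m³ / 680.0 m³ = 4577 g/(m³·d) = 4.577 kg BOD₅/(m³·d).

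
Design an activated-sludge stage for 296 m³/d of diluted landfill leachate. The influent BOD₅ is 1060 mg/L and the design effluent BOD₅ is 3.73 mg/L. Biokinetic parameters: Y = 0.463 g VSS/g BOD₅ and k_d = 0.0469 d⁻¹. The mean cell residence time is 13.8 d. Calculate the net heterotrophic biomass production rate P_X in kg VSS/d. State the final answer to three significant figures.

P_X ≈ 87.9 kg VSS/d

Y_obs = Y / (1 + k_d θ_c) = 0.463 / (1 + 0.0469 × 13.8) = 0.463 / 1.647 = 0.2811.
Substrate removed = Q·(S₀ − S) = 296 m³/d × (1060 − 3.73) g/m³ = 3.13×10^5 g/d = 312.7 kg/d.
So the net sludge growth is P_X = 0.2811 × 312.7 = 87.88 kg VSS/d.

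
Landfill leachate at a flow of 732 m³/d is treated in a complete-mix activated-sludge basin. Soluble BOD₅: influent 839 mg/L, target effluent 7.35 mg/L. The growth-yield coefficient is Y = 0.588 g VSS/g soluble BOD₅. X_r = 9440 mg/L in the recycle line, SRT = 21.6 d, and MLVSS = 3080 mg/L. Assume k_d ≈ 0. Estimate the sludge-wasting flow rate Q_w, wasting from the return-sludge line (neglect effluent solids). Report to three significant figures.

With k_d = 0 the design equation reduces to V = Y Q (S₀−S) θ_c / X = 0.588 × 732 × (839 − 7.35) × 21.6 / 3080 = 2510 m³.
Q_w = (V·X)/(θ_c X_r) = 2510 × 3080 / (21.6 × 9440) = 37.92 m³/d.

Q_w ≈ 37.9 m³/d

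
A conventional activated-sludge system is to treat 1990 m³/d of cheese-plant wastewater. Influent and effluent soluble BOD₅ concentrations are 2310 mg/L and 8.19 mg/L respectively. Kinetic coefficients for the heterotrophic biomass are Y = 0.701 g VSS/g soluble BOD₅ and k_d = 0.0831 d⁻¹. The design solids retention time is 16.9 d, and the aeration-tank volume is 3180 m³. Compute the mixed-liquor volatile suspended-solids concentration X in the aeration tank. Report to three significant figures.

Solving the biomass balance for X: X = Y Q (S₀−S) θ_c / [V (1+k_d θ_c)] = 0.701 × 1990 × (2310 − 8.19) × 16.9 / [3180 × (1 + 0.0831 × 16.9)] = 7097 mg/L.

X ≈ 7100 mg/L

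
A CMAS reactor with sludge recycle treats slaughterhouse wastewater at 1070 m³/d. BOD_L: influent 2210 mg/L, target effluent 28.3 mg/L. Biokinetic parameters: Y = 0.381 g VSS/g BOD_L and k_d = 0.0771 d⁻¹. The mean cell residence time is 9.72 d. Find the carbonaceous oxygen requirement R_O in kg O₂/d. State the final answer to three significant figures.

R_O ≈ 1610 kg O₂/d

The observed yield is Y_obs = Y/(1 + k_d·θ_c) = 0.381 / (1 + 0.0771 × 9.72) = 0.381 / 1.749 = 0.2178 g VSS per g BOD_L removed.
ΔS = 2210 − 28.3 = 2182 mg/L, so the substrate removal rate is 1070 × 2182/1000 = 2334 kg BOD_L/d.
Net sludge production P_X = 0.2178 × 2334 = 508.4 kg VSS/d.
R_O = Q·ΔS − 1.42 P_X = 2334 − 721.9 = 1612 kg O₂/d.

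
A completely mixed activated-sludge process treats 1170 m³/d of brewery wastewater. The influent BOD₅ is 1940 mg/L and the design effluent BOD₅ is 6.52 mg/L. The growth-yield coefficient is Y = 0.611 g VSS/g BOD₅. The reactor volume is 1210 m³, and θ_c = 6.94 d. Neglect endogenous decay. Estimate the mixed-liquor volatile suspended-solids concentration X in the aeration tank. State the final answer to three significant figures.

Without decay, X = Y Q (S₀−S) θ_c / V = 0.611 × 1170 × (1940 − 6.52) × 6.94 / 1210 = 7928 mg/L.

X ≈ 7930 mg/L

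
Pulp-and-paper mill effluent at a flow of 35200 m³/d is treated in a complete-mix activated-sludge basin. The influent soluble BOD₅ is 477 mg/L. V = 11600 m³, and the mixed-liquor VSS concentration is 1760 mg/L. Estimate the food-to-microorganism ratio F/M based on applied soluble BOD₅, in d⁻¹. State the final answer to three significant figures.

Food-to-microorganism ratio F/M = Q S₀ / (V X) = 35200 × 477 / (11600 × 1760) = 0.8224 d⁻¹.

F/M ≈ 0.822 d⁻¹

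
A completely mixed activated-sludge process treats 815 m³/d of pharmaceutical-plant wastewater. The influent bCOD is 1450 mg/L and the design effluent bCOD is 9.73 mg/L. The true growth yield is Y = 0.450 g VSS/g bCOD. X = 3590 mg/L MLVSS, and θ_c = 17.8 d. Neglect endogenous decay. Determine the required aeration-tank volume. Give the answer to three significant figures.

V ≈ 2620 m³

Biomass mass balance (decay neglected): V·X = Y·Q·(S₀ − S)·θ_c, so V = 0.450 × 815 × (1450 − 9.73) × 17.8 / 3590 = 2619 m³.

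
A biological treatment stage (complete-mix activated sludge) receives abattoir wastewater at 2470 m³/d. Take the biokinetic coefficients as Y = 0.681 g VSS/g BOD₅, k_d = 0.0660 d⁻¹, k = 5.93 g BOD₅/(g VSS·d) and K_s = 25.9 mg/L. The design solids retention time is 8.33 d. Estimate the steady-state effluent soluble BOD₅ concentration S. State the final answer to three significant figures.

S ≈ 1.25 mg/L

Effluent substrate depends only on kinetics and SRT: S = K_s(1 + k_d θ_c) / [θ_c(Yk − k_d) − 1] = 25.9 × (1 + 0.0660 × 8.33) / [8.33 × (0.681 × 5.93 − 0.0660) − 1] = 40.14 / 32.09 = 1.251 mg/L.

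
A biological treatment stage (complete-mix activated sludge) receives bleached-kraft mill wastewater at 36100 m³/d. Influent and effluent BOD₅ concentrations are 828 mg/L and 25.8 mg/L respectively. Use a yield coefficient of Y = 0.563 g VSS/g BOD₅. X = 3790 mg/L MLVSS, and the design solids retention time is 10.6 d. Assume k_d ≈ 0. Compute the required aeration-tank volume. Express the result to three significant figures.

Biomass mass balance (decay neglected): V·X = Y·Q·(S₀ − S)·θ_c, so V = 0.563 × 36100 × (828 − 25.8) × 10.6 / 3790 = 45600 m³.

V ≈ 45600 m³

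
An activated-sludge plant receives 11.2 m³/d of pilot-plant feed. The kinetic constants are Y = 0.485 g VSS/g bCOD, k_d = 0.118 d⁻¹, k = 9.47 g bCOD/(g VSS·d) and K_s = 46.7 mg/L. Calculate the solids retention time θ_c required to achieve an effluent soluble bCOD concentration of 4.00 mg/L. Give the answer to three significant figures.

At the target effluent, Y k S/(K_s+S) = 0.485×9.47×4.00/50.70 = 0.3624 d⁻¹.
θ_c = 1/(μ − k_d) = 1/(0.3624 − 0.118) = 1/0.2444 = 4.092 d.

θ_c ≈ 4.09 d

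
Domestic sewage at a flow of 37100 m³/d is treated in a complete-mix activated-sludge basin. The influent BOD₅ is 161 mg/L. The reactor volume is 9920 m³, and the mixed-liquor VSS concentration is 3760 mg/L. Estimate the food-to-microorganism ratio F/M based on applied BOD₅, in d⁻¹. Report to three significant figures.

Food-to-microorganism ratio F/M = Q S₀ / (V X) = 37100 × 161 / (9920 × 3760) = 0.1601 d⁻¹.

F/M ≈ 0.160 d⁻¹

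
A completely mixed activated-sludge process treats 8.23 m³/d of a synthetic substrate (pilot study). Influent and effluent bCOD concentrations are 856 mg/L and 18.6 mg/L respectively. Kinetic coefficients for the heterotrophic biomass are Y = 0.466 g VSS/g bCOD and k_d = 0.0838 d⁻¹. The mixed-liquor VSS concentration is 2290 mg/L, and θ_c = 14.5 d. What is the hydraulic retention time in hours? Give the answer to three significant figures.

Steady-state biomass mass balance: V·X·(1 + k_d·θ_c) = Y·Q·(S₀ − S)·θ_c, so V = 0.466 × 8.23 × (856 − 18.6) × 14.5 / [2290 × (1 + 0.0838 × 14.5)] = 4.66×10^4 / 5073 = 9.180 m³.
τ = V/Q = 9.180/8.23 = 1.115 d, or 26.77 h.

τ ≈ 26.8 h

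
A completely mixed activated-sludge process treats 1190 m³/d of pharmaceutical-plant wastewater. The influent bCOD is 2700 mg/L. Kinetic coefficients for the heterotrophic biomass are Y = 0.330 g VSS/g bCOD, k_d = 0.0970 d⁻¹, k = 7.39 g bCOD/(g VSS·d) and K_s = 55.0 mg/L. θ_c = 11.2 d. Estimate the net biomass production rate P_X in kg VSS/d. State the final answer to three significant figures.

For a completely mixed reactor with recycle the Lawrence–McCarty relation gives S = K_s·(1 + k_d·θ_c) / [θ_c·(Y·k − k_d) − 1] = 55.0 × (1 + 0.0970 × 11.2) / [11.2 × (0.330 × 7.39 − 0.0970) − 1] = 114.8 / 25.23 = 4.549 mg/L.
Y_obs = Y / (1 + k_d θ_c) = 0.330 / (1 + 0.0970 × 11.2) = 0.330 / 2.086 = 0.1582.
Q·(S₀ − S) = 1190 × (2700 − 4.55) × 10⁻³ = 3208 kg/d removed.
P_X = Y_obs · Q(S₀ − S) = 0.1582 × 3208 = 507.3 kg VSS/d.

P_X ≈ 507 kg VSS/d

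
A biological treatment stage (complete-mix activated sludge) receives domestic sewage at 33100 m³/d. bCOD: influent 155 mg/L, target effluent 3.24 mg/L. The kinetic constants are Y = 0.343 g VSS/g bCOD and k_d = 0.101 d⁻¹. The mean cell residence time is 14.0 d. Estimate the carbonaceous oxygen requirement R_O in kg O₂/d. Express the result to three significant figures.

R_O ≈ 4010 kg O₂/d

Y_obs = Y / (1 + k_d θ_c) = 0.343 / (1 + 0.101 × 14.0) = 0.343 / 2.414 = 0.1421.
ΔS = 155 − 3.24 = 151.8 mg/L, so the substrate removal rate is 33100 × 151.8/1000 = 5023 kg bCOD/d.
P_X = Y_obs·Q·(S₀ − S) = 0.1421 × 5023 = 713.7 kg VSS/d.
R_O = Q·(S₀ − S) − 1.42·P_X = 5023 − 1.42 × 713.7 = 4010 kg O₂/d.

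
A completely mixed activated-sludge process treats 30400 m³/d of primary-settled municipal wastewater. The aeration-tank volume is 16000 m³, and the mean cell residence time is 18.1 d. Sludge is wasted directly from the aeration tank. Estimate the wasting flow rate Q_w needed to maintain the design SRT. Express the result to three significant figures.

With mixed-liquor wasting, θ_c = V/Q_w, so Q_w = V/θ_c = 16000/18.1 = 884.0 m³/d.

Q_w ≈ 884 m³/d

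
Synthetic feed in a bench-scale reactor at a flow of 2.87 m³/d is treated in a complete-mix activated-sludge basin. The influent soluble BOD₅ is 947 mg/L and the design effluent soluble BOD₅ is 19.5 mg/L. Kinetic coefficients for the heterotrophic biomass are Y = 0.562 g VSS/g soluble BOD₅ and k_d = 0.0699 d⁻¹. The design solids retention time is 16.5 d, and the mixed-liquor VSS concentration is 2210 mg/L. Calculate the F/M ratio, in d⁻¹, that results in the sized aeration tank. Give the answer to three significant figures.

F/M ≈ 0.237 d⁻¹

Steady-state biomass mass balance: V·X·(1 + k_d·θ_c) = Y·Q·(S₀ − S)·θ_c, so V = 0.562 × 2.87 × (947 − 19.5) × 16.5 / [2210 × (1 + 0.0699 × 16.5)] = 2.47×10^4 / 4759 = 5.187 m³.
F/M = Q·S₀ / (V·X) = 2.87 × 947 / (5.187 × 2210) = 0.2371 g soluble BOD₅·(g VSS·d)⁻¹.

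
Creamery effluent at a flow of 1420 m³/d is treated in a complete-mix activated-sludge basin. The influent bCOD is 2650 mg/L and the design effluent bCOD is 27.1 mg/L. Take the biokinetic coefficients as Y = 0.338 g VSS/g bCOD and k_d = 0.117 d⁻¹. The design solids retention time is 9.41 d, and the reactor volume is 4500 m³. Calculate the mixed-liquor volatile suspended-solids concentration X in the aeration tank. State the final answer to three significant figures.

Solving the biomass balance for X: X = Y Q (S₀−S) θ_c / [V (1+k_d θ_c)] = 0.338 × 1420 × (2650 − 27.1) × 9.41 / [4500 × (1 + 0.117 × 9.41)] = 1253 mg/L.

X ≈ 1250 mg/L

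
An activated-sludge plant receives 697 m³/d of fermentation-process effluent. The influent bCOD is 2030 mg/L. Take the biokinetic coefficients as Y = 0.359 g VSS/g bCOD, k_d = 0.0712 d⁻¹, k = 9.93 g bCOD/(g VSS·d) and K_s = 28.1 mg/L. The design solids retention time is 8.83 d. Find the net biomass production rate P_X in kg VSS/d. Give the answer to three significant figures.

From the Monod/SRT balance for a CMAS, S = K_s·(1+k_d θ_c)/[θ_c·(Y k − k_d) − 1] = 28.1 × (1 + 0.0712 × 8.83) / [8.83 × (0.359 × 9.93 − 0.0712) − 1] = 45.77 / 29.85 = 1.533 mg/L.
The observed yield is Y_obs = Y/(1 + k_d·θ_c) = 0.359 / (1 + 0.0712 × 8.83) = 0.359 / 1.629 = 0.2204 g VSS per g bCOD removed.
Substrate removed = Q·(S₀ − S) = 697 m³/d × (2030 − 1.53) g/m³ = 1.41×10^6 g/d = 1414 kg/d.
So the net sludge growth is P_X = 0.2204 × 1414 = 311.6 kg VSS/d.

P_X ≈ 312 kg VSS/d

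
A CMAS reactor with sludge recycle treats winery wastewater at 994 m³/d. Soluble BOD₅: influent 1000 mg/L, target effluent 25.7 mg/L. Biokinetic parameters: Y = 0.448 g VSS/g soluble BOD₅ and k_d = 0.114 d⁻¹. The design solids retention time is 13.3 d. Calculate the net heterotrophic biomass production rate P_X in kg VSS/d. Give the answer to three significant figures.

P_X ≈ 172 kg VSS/d

Correct the yield for decay: Y_obs = Y/(1 + k_d θ_c) = 0.448 / (1 + 0.114 × 13.3) = 0.448 / 2.516 = 0.1780.
Substrate removed = Q·(S₀ − S) = 994 m³/d × (1000 − 25.7) g/m³ = 9.68×10^5 g/d = 968.5 kg/d.
So the net sludge growth is P_X = 0.1780 × 968.5 = 172.4 kg VSS/d.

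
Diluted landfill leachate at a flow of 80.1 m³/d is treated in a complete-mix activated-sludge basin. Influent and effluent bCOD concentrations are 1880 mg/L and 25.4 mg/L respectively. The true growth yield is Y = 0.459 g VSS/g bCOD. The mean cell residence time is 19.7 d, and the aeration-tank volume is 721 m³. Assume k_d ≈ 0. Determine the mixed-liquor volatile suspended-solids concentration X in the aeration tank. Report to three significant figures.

X ≈ 1860 mg/L

X = Y·Q·ΔS·θ_c / V = 0.459 × 80.1 × (1880 − 25.4) × 19.7 / 721 = 1863 mg/L.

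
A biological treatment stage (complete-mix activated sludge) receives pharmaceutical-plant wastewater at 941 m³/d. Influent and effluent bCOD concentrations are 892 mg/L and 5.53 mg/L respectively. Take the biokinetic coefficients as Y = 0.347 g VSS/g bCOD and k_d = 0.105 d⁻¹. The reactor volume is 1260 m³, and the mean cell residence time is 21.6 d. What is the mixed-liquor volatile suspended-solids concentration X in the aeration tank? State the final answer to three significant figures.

X ≈ 1520 mg/L

X = Y·Q·ΔS·θ_c / [V·(1 + k_d θ_c)] = 0.347 × 941 × (892 − 5.53) × 21.6 / [1260 × (1 + 0.105 × 21.6)] = 1518 mg/L.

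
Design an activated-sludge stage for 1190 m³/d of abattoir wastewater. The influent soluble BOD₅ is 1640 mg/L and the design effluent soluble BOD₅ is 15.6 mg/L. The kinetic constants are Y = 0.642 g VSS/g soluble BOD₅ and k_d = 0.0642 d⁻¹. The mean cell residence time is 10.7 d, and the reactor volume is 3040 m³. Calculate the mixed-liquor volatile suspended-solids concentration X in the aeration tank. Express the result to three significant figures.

X ≈ 2590 mg/L

From V·X·(1 + k_d·θ_c) = Y·Q·(S₀ − S)·θ_c: X = 0.642 × 1190 × (1640 − 15.6) × 10.7 / [3040 × (1 + 0.0642 × 10.7)] = 2589 mg/L.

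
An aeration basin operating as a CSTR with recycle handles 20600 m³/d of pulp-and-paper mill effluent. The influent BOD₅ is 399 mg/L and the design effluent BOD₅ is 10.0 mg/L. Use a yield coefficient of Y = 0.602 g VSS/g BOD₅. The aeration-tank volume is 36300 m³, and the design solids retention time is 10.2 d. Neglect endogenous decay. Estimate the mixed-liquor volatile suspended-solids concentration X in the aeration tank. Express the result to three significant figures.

X = Y·Q·ΔS·θ_c / V = 0.602 × 20600 × (399 − 10.0) × 10.2 / 36300 = 1356 mg/L.

X ≈ 1360 mg/L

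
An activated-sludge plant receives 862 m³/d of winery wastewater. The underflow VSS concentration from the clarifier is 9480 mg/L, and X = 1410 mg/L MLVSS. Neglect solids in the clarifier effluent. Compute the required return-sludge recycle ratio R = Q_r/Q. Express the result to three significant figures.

R ≈ 0.175

Mass balance around the secondary clarifier (neglecting effluent solids): R = X / (X_r − X) = 1410 / (9480 − 1410) = 0.1747.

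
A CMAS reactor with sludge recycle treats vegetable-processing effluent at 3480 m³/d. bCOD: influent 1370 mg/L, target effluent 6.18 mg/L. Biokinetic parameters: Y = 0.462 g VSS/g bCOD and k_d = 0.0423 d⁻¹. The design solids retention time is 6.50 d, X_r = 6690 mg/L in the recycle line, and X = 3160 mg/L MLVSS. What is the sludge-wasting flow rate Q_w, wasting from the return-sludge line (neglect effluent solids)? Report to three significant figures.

Q_w ≈ 257 m³/d

Steady-state biomass mass balance: V·X·(1 + k_d·θ_c) = Y·Q·(S₀ − S)·θ_c, so V = 0.462 × 3480 × (1370 − 6.18) × 6.50 / [3160 × (1 + 0.0423 × 6.50)] = 1.43×10^7 / 4029 = 3538 m³.
θ_c = V·X/(Q_w·X_r) when wasting from the recycle, so Q_w = V·X/(θ_c·X_r) = 3538 × 3160 / (6.50 × 6690) = 257.1 m³/d.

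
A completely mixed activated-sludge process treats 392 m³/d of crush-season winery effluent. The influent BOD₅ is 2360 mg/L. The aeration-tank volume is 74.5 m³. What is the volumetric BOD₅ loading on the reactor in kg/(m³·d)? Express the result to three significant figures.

L_v = Q S₀ / V = 392 × 2360 × 10⁻³ / 74.50 = 12.42 kg/(m³·d).

L_v ≈ 12.4 kg BOD₅/(m³·d)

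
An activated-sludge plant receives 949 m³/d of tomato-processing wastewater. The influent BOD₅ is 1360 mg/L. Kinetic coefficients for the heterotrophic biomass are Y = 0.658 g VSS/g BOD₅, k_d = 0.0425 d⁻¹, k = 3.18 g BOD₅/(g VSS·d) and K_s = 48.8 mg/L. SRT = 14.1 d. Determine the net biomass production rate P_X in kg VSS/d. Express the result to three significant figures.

P_X ≈ 530 kg VSS/d

For a completely mixed reactor with recycle the Lawrence–McCarty relation gives S = K_s·(1 + k_d·θ_c) / [θ_c·(Y·k − k_d) − 1] = 48.8 × (1 + 0.0425 × 14.1) / [14.1 × (0.658 × 3.18 − 0.0425) − 1] = 78.04 / 27.90 = 2.797 mg/L.
The observed yield is Y_obs = Y/(1 + k_d·θ_c) = 0.658 / (1 + 0.0425 × 14.1) = 0.658 / 1.599 = 0.4114 g VSS per g BOD₅ removed.
Mass of BOD₅ removed per day: Q(S₀ − S) = 949 × 1357 g/m³ = 1288 kg/d.
So the net sludge growth is P_X = 0.4114 × 1288 = 529.9 kg VSS/d.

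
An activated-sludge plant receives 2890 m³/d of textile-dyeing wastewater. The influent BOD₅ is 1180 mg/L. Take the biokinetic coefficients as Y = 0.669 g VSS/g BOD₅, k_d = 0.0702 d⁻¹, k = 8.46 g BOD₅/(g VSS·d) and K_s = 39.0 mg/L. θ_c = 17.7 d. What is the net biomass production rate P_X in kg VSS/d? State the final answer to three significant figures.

P_X ≈ 1020 kg VSS/d

From the Monod/SRT balance for a CMAS, S = K_s·(1+k_d θ_c)/[θ_c·(Y k − k_d) − 1] = 39.0 × (1 + 0.0702 × 17.7) / [17.7 × (0.669 × 8.46 − 0.0702) − 1] = 87.46 / 97.93 = 0.8930 mg/L.
The observed yield is Y_obs = Y/(1 + k_d·θ_c) = 0.669 / (1 + 0.0702 × 17.7) = 0.669 / 2.243 = 0.2983 g VSS per g BOD₅ removed.
Mass of BOD₅ removed per day: Q(S₀ − S) = 2890 × 1179 g/m³ = 3408 kg/d.
Biomass produced: P_X = Y_obs·Q·ΔS = 0.2983 × 3408 ≈ 1017 kg VSS/d.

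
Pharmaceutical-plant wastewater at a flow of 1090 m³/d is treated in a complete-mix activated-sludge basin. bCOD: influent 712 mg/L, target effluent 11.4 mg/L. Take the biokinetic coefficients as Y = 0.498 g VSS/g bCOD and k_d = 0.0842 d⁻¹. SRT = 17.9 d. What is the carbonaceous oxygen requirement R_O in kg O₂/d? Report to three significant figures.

R_O ≈ 548 kg O₂/d

Observed yield with endogenous decay: Y_obs = Y / (1 + k_d·θ_c) = 0.498 / (1 + 0.0842 × 17.9) = 0.498 / 2.507 = 0.1986 g VSS/g bCOD.
Mass of bCOD removed per day: Q(S₀ − S) = 1090 × 700.6 g/m³ = 763.7 kg/d.
Biomass synthesised: P_X = Y_obs × 763.7 = 151.7 kg VSS/d.
R_O = Q·ΔS − 1.42 P_X = 763.7 − 215.4 = 548.3 kg O₂/d.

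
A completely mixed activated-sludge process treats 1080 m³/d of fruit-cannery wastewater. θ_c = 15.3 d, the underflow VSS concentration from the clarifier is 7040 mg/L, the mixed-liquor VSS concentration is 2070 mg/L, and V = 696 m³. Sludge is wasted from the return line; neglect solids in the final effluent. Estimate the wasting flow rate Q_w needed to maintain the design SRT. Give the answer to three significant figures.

Q_w ≈ 13.4 m³/d

Q_w = (V·X)/(θ_c X_r) = 696.0 × 2070 / (15.3 × 7040) = 13.38 m³/d.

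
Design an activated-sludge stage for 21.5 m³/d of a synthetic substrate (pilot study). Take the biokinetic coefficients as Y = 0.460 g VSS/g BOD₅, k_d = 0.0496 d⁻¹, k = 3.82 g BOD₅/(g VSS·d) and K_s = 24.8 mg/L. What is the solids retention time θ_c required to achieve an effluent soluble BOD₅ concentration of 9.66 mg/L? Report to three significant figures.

Specific growth rate at S = 9.66 mg/L: μ = YkS/(K_s+S) = 0.460·3.82·9.66/(24.8+9.66) = 0.4926 d⁻¹.
1/θ_c = 0.4926 − 0.0496 = 0.4430 d⁻¹, so θ_c = 2.257 d.

θ_c ≈ 2.26 d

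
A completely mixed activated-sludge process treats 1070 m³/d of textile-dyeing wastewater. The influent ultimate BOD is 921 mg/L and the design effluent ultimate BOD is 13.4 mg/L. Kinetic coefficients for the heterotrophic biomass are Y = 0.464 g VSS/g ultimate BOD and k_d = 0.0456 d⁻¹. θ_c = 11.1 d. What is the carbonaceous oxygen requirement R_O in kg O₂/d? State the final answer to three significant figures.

Y_obs = Y / (1 + k_d θ_c) = 0.464 / (1 + 0.0456 × 11.1) = 0.464 / 1.506 = 0.3081.
Q·(S₀ − S) = 1070 × (921 − 13.4) × 10⁻³ = 971.1 kg/d removed.
Net sludge production P_X = 0.3081 × 971.1 = 299.2 kg VSS/d.
R_O = Q·(S₀ − S) − 1.42·P_X = 971.1 − 1.42 × 299.2 = 546.3 kg O₂/d.

R_O ≈ 546 kg O₂/d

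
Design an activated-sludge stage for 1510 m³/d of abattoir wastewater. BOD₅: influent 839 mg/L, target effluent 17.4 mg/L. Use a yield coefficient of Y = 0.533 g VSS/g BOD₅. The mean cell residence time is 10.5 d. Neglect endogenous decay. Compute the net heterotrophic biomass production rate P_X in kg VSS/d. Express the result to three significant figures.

P_X ≈ 661 kg VSS/d

With endogenous decay neglected, the observed yield equals the true yield: Y_obs = Y = 0.533 g VSS/g BOD₅.
ΔS = 839 − 17.4 = 821.6 mg/L, so the substrate removal rate is 1510 × 821.6/1000 = 1241 kg BOD₅/d.
Net biomass production P_X = Y_obs × Q·(S₀ − S) = 0.5330 × 1241 = 661.2 kg VSS/d.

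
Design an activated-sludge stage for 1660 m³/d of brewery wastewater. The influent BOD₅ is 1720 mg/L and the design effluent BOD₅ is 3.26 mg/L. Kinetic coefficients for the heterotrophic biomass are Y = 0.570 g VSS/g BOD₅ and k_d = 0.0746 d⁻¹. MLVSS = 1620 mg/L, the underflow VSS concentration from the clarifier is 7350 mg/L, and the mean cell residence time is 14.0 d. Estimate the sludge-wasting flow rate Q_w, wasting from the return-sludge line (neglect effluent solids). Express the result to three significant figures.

Steady-state biomass mass balance: V·X·(1 + k_d·θ_c) = Y·Q·(S₀ − S)·θ_c, so V = 0.570 × 1660 × (1720 − 3.26) × 14.0 / [1620 × (1 + 0.0746 × 14.0)] = 2.27×10^7 / 3312 = 6866 m³.
Wasting from the return line (neglecting effluent solids): Q_w = V·X / (θ_c·X_r) = 6866 × 1620 / (14.0 × 7350) = 108.1 m³/d.

Q_w ≈ 108 m³/d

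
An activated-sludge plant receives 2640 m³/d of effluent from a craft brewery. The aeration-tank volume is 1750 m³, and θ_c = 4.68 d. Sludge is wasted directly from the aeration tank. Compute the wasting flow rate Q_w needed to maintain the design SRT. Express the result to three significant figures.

Q_w ≈ 374 m³/d

Wasting from the aeration tank: Q_w = V / θ_c = 1750 / 4.68 = 373.9 m³/d.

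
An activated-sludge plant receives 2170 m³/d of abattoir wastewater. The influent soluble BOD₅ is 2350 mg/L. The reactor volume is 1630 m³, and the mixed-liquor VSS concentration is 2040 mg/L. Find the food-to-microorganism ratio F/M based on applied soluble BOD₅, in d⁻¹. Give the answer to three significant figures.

F/M = Q·S₀ / (V·X) = 2170 × 2350 / (1630 × 2040) = 1.534 g soluble BOD₅·(g VSS·d)⁻¹.

F/M ≈ 1.53 d⁻¹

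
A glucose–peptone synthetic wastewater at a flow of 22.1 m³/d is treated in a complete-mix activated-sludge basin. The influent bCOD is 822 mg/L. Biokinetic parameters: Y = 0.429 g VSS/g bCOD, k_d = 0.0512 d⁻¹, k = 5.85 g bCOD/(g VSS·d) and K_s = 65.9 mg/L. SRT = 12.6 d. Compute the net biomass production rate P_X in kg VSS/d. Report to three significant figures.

P_X ≈ 4.72 kg VSS/d

From the Monod/SRT balance for a CMAS, S = K_s·(1+k_d θ_c)/[θ_c·(Y k − k_d) − 1] = 65.9 × (1 + 0.0512 × 12.6) / [12.6 × (0.429 × 5.85 − 0.0512) − 1] = 108.4 / 29.98 = 3.617 mg/L.
Y_obs = Y / (1 + k_d θ_c) = 0.429 / (1 + 0.0512 × 12.6) = 0.429 / 1.645 = 0.2608.
Mass of bCOD removed per day: Q(S₀ − S) = 22.1 × 818.4 g/m³ = 18.09 kg/d.
Net biomass production P_X = Y_obs × Q·(S₀ − S) = 0.2608 × 18.09 = 4.716 kg VSS/d.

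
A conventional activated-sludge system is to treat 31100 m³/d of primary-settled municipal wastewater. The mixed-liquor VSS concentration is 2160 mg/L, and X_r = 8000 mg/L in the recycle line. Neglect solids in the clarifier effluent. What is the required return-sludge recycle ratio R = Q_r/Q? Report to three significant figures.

R = Q_r/Q = X/(X_r − X) = 2160 / (8000 − 2160) = 0.3699.

R ≈ 0.370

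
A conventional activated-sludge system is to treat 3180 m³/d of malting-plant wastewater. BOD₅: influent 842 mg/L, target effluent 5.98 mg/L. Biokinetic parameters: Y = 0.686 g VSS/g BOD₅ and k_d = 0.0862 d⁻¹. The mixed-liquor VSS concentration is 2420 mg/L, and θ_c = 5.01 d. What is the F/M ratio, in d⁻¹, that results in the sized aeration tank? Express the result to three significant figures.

From the SRT design equation V = Y Q (S₀−S) θ_c / [X (1 + k_d θ_c)] = 0.686 × 3180 × (842 − 5.98) × 5.01 / [2420 × (1 + 0.0862 × 5.01)] = 9.14×10^6 / 3465 = 2637 m³.
Food-to-microorganism ratio F/M = Q S₀ / (V X) = 3180 × 842 / (2637 × 2420) = 0.4196 d⁻¹.

F/M ≈ 0.420 d⁻¹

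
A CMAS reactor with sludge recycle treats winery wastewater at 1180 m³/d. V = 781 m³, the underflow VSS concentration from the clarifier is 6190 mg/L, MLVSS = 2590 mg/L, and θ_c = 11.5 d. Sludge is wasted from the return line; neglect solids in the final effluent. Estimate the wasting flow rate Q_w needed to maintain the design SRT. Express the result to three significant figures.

Q_w ≈ 28.4 m³/d

θ_c = V·X/(Q_w·X_r) when wasting from the recycle, so Q_w = V·X/(θ_c·X_r) = 781.0 × 2590 / (11.5 × 6190) = 28.42 m³/d.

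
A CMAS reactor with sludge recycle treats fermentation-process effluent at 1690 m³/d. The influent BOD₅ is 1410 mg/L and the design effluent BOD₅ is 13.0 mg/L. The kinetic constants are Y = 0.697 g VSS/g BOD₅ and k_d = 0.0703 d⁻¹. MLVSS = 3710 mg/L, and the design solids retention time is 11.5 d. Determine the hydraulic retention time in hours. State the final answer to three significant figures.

From the SRT design equation V = Y Q (S₀−S) θ_c / [X (1 + k_d θ_c)] = 0.697 × 1690 × (1410 − 13.0) × 11.5 / [3710 × (1 + 0.0703 × 11.5)] = 1.89×10^7 / 6709 = 2821 m³.
HRT = V/Q = 2821 m³ / 1690 m³·d⁻¹ = 1.669 d × 24 = 40.06 h.

τ ≈ 40.1 h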